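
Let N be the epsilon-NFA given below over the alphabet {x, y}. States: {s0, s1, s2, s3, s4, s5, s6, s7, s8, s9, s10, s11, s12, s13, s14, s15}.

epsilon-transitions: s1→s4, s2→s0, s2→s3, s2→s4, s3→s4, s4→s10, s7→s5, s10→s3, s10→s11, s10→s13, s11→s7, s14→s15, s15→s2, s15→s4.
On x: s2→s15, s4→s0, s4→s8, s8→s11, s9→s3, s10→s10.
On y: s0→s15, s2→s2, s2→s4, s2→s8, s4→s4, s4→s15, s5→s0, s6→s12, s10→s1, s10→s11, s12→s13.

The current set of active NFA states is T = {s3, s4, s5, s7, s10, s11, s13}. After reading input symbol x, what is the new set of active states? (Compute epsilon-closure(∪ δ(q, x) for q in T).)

s4 on x → {s0, s8}.
s10 on x → {s10}.
No x-transition from s3, s5, s7, s11, s13.
Union after reading x: {s0, s8, s10}.
Now take the epsilon-closure:
From s10 via epsilon: add s3, s11, s13.
From s3 via epsilon: add s4.
From s11 via epsilon: add s7.
From s7 via epsilon: add s5.
No new states can be added; the closed set is {s0, s3, s4, s5, s7, s8, s10, s11, s13}.

{s0, s3, s4, s5, s7, s8, s10, s11, s13}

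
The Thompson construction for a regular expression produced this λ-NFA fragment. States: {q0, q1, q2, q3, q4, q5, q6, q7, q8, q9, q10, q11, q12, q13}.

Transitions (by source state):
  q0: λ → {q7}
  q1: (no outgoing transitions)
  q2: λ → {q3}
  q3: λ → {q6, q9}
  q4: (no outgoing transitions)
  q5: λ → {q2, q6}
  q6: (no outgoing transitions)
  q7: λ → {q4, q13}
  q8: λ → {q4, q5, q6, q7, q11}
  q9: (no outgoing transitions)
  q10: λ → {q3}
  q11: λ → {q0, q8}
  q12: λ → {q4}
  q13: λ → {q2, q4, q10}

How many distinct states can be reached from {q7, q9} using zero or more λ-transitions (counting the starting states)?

8

Start with {q7, q9}.
From q7 via λ: add q4, q13.
From q13 via λ: add q2, q10.
From q2 via λ: add q3.
From q3 via λ: add q6.
λ-closure = {q2, q3, q4, q6, q7, q9, q10, q13}, which has 8 states.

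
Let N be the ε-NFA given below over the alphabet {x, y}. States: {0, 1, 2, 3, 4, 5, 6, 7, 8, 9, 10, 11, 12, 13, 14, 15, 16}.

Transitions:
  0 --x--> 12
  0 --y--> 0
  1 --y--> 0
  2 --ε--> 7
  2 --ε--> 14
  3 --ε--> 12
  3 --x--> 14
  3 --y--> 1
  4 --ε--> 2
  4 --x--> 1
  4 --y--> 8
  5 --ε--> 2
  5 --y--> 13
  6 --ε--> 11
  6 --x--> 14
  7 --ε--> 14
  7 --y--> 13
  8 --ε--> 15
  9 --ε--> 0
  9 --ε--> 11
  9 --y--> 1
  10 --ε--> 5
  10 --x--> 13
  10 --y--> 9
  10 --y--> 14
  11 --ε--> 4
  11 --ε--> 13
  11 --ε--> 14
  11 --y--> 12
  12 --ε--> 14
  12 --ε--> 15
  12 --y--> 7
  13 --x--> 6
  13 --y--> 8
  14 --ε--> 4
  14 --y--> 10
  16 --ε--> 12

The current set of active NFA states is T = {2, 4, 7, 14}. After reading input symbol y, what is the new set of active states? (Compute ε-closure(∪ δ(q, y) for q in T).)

{2, 4, 5, 7, 8, 10, 13, 14, 15}

4 on y → {8}.
7 on y → {13}.
14 on y → {10}.
No y-transition from 2.
Union after reading y: {8, 10, 13}.
Now take the ε-closure:
From 8 via ε: add 15.
From 10 via ε: add 5.
From 5 via ε: add 2.
From 2 via ε: add 7, 14.
From 14 via ε: add 4.
No new states can be added; the closed set is {2, 4, 5, 7, 8, 10, 13, 14, 15}.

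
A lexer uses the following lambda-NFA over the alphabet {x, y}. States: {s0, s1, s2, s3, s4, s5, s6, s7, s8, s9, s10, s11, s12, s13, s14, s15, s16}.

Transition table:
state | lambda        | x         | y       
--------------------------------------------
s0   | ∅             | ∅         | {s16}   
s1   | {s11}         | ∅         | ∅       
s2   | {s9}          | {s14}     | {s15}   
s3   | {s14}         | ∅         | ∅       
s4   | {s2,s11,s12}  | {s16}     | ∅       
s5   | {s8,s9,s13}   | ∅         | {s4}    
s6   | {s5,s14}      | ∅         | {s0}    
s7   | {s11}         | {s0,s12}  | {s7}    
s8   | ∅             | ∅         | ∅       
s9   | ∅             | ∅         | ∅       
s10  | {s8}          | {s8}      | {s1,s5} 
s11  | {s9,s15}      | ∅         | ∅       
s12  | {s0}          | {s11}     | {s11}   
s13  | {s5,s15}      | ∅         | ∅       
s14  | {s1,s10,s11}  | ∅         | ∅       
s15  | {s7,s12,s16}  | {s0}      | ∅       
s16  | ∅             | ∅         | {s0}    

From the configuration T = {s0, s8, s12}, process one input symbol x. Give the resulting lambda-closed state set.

{s0, s7, s9, s11, s12, s15, s16}

s12 on x → {s11}.
No x-transition from s0, s8.
Union after reading x: {s11}.
Now take the lambda-closure:
From s11 via lambda: add s9, s15.
From s15 via lambda: add s7, s12, s16.
From s12 via lambda: add s0.
No new states can be added; the closed set is {s0, s7, s9, s11, s12, s15, s16}.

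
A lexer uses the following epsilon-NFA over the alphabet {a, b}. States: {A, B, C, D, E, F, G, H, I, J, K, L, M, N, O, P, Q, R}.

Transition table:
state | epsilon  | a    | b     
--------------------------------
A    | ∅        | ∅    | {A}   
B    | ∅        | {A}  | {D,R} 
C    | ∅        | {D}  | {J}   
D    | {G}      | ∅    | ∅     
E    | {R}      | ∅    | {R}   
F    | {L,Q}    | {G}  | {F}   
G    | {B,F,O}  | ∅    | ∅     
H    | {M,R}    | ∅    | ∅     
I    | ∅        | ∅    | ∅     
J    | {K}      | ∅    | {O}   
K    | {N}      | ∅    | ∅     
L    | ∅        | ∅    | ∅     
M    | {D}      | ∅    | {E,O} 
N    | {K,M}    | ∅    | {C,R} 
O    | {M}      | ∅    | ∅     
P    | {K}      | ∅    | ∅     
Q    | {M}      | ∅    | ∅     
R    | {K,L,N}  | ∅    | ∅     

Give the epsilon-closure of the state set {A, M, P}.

Start with {A, M, P}.
From M via epsilon: add D.
From P via epsilon: add K.
From D via epsilon: add G.
From K via epsilon: add N.
From G via epsilon: add B, F, O.
From F via epsilon: add L, Q.
No new states can be added; the closed set is {A, B, D, F, G, K, L, M, N, O, P, Q}.

{A, B, D, F, G, K, L, M, N, O, P, Q}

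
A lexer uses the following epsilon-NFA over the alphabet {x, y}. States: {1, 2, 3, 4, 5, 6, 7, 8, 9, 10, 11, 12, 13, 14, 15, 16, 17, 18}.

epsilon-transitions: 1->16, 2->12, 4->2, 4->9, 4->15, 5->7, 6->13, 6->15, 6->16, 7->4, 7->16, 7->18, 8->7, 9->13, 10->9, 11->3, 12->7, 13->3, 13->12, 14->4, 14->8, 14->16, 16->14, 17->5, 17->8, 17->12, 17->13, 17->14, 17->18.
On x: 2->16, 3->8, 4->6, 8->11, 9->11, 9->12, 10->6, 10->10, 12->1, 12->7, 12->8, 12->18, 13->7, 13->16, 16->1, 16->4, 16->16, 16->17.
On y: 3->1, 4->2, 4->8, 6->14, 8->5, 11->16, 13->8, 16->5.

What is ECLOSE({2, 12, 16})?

Start with {2, 12, 16}.
From 12 via epsilon: add 7.
From 16 via epsilon: add 14.
From 7 via epsilon: add 4, 18.
From 14 via epsilon: add 8.
From 4 via epsilon: add 9, 15.
From 9 via epsilon: add 13.
From 13 via epsilon: add 3.
No new states can be added; the closed set is {2, 3, 4, 7, 8, 9, 12, 13, 14, 15, 16, 18}.

{2, 3, 4, 7, 8, 9, 12, 13, 14, 15, 16, 18}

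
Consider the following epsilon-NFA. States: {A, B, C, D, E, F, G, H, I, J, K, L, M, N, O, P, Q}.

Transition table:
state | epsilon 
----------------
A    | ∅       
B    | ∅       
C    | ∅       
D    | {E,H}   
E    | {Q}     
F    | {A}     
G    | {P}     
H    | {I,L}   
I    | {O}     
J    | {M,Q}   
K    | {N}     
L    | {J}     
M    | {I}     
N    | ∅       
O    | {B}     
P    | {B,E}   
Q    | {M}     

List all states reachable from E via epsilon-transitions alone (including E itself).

{B, E, I, M, O, Q}

Start with {E}.
From E via epsilon: add Q.
From Q via epsilon: add M.
From M via epsilon: add I.
From I via epsilon: add O.
From O via epsilon: add B.
No new states can be added; the closed set is {B, E, I, M, O, Q}.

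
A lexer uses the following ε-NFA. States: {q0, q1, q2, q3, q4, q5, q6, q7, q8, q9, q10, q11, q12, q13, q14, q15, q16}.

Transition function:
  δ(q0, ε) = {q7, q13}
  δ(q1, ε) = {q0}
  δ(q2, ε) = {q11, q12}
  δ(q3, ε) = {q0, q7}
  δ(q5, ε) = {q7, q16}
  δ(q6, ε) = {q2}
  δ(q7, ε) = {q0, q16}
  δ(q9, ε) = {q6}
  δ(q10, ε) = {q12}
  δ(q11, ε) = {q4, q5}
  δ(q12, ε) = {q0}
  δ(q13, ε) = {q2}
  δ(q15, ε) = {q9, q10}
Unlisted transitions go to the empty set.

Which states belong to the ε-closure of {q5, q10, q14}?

{q0, q2, q4, q5, q7, q10, q11, q12, q13, q14, q16}

Start with {q5, q10, q14}.
From q5 via ε: add q7, q16.
From q10 via ε: add q12.
From q7 via ε: add q0.
From q0 via ε: add q13.
From q13 via ε: add q2.
From q2 via ε: add q11.
From q11 via ε: add q4.
No new states can be added; the closed set is {q0, q2, q4, q5, q7, q10, q11, q12, q13, q14, q16}.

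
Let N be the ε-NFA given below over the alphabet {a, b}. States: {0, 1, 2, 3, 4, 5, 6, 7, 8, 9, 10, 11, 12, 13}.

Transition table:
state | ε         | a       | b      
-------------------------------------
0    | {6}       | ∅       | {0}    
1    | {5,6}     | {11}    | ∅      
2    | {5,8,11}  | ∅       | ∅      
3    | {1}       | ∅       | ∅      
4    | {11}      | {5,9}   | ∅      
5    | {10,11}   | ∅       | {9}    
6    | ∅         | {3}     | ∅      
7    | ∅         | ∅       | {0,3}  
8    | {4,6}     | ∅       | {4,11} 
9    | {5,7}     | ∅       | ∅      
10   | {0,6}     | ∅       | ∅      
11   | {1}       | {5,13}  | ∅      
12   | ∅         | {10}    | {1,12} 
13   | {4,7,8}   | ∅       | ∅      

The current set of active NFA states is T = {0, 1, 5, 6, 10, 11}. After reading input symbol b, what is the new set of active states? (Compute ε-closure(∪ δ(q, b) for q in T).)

{0, 1, 5, 6, 7, 9, 10, 11}

0 on b → {0}.
5 on b → {9}.
No b-transition from 1, 6, 10, 11.
Union after reading b: {0, 9}.
Now take the ε-closure:
From 0 via ε: add 6.
From 9 via ε: add 5, 7.
From 5 via ε: add 10, 11.
From 11 via ε: add 1.
No new states can be added; the closed set is {0, 1, 5, 6, 7, 9, 10, 11}.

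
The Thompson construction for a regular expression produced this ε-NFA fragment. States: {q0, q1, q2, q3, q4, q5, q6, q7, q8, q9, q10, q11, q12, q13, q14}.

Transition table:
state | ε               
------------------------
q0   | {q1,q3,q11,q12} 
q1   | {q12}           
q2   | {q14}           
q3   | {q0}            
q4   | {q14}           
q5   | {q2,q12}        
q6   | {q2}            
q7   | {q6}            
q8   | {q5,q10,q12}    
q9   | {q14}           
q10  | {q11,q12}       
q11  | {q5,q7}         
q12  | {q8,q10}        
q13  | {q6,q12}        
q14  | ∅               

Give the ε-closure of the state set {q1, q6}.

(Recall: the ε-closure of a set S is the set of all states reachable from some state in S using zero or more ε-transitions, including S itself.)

Start with {q1, q6}.
From q1 via ε: add q12.
From q6 via ε: add q2.
From q2 via ε: add q14.
From q12 via ε: add q8, q10.
From q8 via ε: add q5.
From q10 via ε: add q11.
From q11 via ε: add q7.
No new states can be added; the closed set is {q1, q2, q5, q6, q7, q8, q10, q11, q12, q14}.

{q1, q2, q5, q6, q7, q8, q10, q11, q12, q14}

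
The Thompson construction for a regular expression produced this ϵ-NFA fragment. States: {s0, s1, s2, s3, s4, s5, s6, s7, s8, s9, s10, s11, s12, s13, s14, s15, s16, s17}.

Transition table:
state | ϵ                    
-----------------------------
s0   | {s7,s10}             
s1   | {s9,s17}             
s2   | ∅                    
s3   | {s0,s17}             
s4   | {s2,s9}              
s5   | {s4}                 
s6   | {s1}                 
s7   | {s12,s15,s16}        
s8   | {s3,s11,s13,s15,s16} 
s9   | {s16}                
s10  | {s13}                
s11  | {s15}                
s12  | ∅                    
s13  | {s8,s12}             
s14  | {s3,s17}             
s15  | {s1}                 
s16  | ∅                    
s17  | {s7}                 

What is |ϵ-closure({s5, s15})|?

10

Start with {s5, s15}.
From s5 via ϵ: add s4.
From s15 via ϵ: add s1.
From s1 via ϵ: add s9, s17.
From s4 via ϵ: add s2.
From s9 via ϵ: add s16.
From s17 via ϵ: add s7.
From s7 via ϵ: add s12.
ϵ-closure = {s1, s2, s4, s5, s7, s9, s12, s15, s16, s17}, which has 10 states.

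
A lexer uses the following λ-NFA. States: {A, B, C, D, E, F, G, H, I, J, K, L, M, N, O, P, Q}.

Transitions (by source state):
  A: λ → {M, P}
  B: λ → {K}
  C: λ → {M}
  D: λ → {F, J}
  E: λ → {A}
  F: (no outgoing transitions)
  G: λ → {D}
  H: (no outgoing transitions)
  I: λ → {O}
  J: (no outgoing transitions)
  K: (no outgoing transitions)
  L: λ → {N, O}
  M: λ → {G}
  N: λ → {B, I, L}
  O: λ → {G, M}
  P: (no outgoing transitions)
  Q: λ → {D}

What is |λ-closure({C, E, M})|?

Start with {C, E, M}.
From E via λ: add A.
From M via λ: add G.
From A via λ: add P.
From G via λ: add D.
From D via λ: add F, J.
λ-closure = {A, C, D, E, F, G, J, M, P}, which has 9 states.

9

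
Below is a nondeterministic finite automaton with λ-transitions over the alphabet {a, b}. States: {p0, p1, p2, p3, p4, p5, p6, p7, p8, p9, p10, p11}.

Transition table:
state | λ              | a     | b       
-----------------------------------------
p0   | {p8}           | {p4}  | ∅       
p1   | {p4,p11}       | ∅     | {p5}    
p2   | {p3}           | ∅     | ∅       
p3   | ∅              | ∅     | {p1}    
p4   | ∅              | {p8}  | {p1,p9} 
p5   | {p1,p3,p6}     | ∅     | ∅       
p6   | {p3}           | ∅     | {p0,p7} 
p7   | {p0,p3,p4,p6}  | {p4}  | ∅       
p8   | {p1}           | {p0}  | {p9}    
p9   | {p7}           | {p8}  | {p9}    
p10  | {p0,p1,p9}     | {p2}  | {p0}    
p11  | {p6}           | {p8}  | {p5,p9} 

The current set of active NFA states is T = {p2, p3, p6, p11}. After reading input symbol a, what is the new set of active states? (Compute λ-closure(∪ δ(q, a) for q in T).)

p11 on a → {p8}.
No a-transition from p2, p3, p6.
Union after reading a: {p8}.
Now take the λ-closure:
From p8 via λ: add p1.
From p1 via λ: add p4, p11.
From p11 via λ: add p6.
From p6 via λ: add p3.
No new states can be added; the closed set is {p1, p3, p4, p6, p8, p11}.

{p1, p3, p4, p6, p8, p11}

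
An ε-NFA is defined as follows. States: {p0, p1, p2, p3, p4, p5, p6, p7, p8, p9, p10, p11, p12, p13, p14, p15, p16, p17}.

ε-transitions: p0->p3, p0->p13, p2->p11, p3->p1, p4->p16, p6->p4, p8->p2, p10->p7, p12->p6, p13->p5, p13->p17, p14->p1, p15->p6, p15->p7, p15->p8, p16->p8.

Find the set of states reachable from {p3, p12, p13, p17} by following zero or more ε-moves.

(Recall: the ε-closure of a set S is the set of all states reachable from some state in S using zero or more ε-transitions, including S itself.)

Start with {p3, p12, p13, p17}.
From p3 via ε: add p1.
From p12 via ε: add p6.
From p13 via ε: add p5.
From p6 via ε: add p4.
From p4 via ε: add p16.
From p16 via ε: add p8.
From p8 via ε: add p2.
From p2 via ε: add p11.
No new states can be added; the closed set is {p1, p2, p3, p4, p5, p6, p8, p11, p12, p13, p16, p17}.

{p1, p2, p3, p4, p5, p6, p8, p11, p12, p13, p16, p17}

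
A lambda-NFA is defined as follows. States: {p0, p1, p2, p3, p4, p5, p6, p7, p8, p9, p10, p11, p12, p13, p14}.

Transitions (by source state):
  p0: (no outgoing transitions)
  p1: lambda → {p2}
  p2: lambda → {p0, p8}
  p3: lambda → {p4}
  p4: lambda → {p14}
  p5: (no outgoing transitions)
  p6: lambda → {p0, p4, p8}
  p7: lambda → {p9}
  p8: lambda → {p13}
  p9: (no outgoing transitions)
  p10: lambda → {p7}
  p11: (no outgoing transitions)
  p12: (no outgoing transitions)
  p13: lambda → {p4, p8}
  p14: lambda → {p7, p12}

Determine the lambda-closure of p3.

Start with {p3}.
From p3 via lambda: add p4.
From p4 via lambda: add p14.
From p14 via lambda: add p7, p12.
From p7 via lambda: add p9.
No new states can be added; the closed set is {p3, p4, p7, p9, p12, p14}.

{p3, p4, p7, p9, p12, p14}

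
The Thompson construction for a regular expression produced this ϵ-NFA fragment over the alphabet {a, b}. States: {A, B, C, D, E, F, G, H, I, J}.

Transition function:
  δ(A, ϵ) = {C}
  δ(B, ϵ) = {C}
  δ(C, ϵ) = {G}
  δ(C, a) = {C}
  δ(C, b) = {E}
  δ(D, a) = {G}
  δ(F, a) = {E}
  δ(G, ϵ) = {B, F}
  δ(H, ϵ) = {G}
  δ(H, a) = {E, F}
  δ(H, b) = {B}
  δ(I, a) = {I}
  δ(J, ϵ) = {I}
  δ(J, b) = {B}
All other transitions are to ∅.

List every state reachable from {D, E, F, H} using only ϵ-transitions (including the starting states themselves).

{B, C, D, E, F, G, H}

Start with {D, E, F, H}.
From H via ϵ: add G.
From G via ϵ: add B.
From B via ϵ: add C.
No new states can be added; the closed set is {B, C, D, E, F, G, H}.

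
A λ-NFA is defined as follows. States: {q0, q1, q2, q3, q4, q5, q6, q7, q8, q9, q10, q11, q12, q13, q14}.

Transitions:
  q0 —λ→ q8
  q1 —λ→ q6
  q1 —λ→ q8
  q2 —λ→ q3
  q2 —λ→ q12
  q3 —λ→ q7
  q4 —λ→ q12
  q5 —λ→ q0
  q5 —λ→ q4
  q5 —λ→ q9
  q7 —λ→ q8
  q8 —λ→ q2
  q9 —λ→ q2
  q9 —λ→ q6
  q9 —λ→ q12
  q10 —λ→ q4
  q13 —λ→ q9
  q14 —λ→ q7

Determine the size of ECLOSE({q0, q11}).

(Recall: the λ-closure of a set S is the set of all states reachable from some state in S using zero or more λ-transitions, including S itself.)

7

Start with {q0, q11}.
From q0 via λ: add q8.
From q8 via λ: add q2.
From q2 via λ: add q3, q12.
From q3 via λ: add q7.
λ-closure = {q0, q2, q3, q7, q8, q11, q12}, which has 7 states.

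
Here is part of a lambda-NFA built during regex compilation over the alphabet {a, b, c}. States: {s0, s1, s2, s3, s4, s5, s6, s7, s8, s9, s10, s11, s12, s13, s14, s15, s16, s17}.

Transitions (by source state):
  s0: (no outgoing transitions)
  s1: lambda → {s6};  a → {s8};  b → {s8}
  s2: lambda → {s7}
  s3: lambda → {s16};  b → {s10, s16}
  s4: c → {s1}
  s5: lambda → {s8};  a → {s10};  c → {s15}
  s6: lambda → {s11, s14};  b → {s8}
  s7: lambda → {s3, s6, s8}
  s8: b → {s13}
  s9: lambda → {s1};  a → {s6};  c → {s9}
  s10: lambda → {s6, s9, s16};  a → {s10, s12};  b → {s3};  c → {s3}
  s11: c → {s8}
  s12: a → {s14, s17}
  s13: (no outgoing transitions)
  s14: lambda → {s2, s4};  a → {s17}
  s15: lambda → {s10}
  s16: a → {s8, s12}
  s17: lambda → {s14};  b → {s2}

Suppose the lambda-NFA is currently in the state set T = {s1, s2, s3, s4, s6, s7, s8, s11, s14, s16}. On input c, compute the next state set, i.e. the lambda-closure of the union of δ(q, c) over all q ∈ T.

s4 on c → {s1}.
s11 on c → {s8}.
No c-transition from s1, s2, s3, s6, s7, s8, s14, s16.
Union after reading c: {s1, s8}.
Now take the lambda-closure:
From s1 via lambda: add s6.
From s6 via lambda: add s11, s14.
From s14 via lambda: add s2, s4.
From s2 via lambda: add s7.
From s7 via lambda: add s3.
From s3 via lambda: add s16.
No new states can be added; the closed set is {s1, s2, s3, s4, s6, s7, s8, s11, s14, s16}.

{s1, s2, s3, s4, s6, s7, s8, s11, s14, s16}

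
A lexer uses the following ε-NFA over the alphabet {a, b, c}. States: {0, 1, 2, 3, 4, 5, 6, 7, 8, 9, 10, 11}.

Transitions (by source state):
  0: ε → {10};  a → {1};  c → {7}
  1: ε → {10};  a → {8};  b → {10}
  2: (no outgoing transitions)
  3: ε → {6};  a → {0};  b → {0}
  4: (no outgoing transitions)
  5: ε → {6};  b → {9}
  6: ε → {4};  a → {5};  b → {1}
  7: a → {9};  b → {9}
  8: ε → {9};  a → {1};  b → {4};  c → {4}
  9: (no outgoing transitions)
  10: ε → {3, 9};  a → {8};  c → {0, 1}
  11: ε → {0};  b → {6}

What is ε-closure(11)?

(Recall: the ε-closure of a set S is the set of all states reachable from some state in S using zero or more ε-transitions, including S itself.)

{0, 3, 4, 6, 9, 10, 11}

Start with {11}.
From 11 via ε: add 0.
From 0 via ε: add 10.
From 10 via ε: add 3, 9.
From 3 via ε: add 6.
From 6 via ε: add 4.
No new states can be added; the closed set is {0, 3, 4, 6, 9, 10, 11}.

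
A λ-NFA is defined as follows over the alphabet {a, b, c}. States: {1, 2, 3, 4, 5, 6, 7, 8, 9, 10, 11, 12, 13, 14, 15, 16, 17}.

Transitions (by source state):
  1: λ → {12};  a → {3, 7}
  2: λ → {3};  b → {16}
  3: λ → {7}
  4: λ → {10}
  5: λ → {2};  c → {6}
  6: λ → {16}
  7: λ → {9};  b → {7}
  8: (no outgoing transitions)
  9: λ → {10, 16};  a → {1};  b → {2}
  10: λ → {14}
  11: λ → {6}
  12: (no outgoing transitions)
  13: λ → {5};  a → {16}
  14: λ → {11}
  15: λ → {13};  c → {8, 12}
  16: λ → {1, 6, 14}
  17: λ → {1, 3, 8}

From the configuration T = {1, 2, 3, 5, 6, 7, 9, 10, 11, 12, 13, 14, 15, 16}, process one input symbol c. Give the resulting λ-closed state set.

5 on c → {6}.
15 on c → {8, 12}.
No c-transition from 1, 2, 3, 6, 7, 9, 10, 11, 12, 13, 14, 16.
Union after reading c: {6, 8, 12}.
Now take the λ-closure:
From 6 via λ: add 16.
From 16 via λ: add 1, 14.
From 14 via λ: add 11.
No new states can be added; the closed set is {1, 6, 8, 11, 12, 14, 16}.

{1, 6, 8, 11, 12, 14, 16}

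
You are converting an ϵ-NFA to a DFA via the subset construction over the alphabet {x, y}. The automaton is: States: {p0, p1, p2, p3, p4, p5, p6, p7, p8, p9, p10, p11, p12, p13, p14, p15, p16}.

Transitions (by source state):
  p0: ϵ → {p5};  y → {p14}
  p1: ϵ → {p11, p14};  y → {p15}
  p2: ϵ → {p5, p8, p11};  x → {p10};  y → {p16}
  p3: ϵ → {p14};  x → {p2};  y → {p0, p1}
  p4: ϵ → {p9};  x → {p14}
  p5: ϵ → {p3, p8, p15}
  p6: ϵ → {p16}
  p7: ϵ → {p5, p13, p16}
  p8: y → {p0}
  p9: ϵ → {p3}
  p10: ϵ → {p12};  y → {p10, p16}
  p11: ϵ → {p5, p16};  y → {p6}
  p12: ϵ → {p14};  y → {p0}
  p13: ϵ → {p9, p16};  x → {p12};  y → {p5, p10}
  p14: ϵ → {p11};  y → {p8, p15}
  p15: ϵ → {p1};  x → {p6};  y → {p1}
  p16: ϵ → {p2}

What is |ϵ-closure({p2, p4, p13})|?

12

Start with {p2, p4, p13}.
From p2 via ϵ: add p5, p8, p11.
From p4 via ϵ: add p9.
From p13 via ϵ: add p16.
From p5 via ϵ: add p3, p15.
From p3 via ϵ: add p14.
From p15 via ϵ: add p1.
ϵ-closure = {p1, p2, p3, p4, p5, p8, p9, p11, p13, p14, p15, p16}, which has 12 states.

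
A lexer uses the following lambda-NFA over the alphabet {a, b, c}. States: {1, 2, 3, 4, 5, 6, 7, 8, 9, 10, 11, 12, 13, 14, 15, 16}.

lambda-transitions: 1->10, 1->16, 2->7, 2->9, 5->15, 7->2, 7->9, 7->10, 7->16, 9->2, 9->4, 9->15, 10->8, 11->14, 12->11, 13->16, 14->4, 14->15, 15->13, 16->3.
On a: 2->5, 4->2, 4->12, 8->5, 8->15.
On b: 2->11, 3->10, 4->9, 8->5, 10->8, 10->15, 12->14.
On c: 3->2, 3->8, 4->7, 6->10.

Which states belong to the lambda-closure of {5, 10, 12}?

{3, 4, 5, 8, 10, 11, 12, 13, 14, 15, 16}

Start with {5, 10, 12}.
From 5 via lambda: add 15.
From 10 via lambda: add 8.
From 12 via lambda: add 11.
From 11 via lambda: add 14.
From 15 via lambda: add 13.
From 13 via lambda: add 16.
From 14 via lambda: add 4.
From 16 via lambda: add 3.
No new states can be added; the closed set is {3, 4, 5, 8, 10, 11, 12, 13, 14, 15, 16}.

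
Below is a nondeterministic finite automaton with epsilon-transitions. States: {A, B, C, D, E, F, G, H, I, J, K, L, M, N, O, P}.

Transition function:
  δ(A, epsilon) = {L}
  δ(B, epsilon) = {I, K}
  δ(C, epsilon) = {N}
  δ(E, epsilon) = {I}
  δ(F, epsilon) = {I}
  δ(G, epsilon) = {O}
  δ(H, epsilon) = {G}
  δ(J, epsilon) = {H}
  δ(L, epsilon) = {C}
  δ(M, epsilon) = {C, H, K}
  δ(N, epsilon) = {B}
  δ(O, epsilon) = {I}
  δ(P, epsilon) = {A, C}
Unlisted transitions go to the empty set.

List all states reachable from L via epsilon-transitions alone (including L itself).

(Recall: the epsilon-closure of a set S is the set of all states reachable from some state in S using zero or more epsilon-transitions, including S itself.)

Start with {L}.
From L via epsilon: add C.
From C via epsilon: add N.
From N via epsilon: add B.
From B via epsilon: add I, K.
No new states can be added; the closed set is {B, C, I, K, L, N}.

{B, C, I, K, L, N}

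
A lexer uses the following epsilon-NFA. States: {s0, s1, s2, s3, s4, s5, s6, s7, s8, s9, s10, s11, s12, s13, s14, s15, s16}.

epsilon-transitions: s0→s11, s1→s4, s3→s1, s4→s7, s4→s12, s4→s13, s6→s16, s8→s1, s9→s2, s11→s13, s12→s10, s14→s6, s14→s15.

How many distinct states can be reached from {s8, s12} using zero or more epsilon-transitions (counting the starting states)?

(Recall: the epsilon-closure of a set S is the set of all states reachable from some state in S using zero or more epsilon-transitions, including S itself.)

Start with {s8, s12}.
From s8 via epsilon: add s1.
From s12 via epsilon: add s10.
From s1 via epsilon: add s4.
From s4 via epsilon: add s7, s13.
epsilon-closure = {s1, s4, s7, s8, s10, s12, s13}, which has 7 states.

7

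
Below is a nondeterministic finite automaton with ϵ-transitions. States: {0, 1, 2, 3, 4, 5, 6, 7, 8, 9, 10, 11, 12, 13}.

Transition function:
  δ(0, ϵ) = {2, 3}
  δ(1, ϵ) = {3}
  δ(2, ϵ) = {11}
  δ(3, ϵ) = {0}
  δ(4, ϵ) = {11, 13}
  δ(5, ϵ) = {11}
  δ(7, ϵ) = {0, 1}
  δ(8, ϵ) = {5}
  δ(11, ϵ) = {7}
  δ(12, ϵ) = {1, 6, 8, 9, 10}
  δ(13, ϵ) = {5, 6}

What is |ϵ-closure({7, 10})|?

Start with {7, 10}.
From 7 via ϵ: add 0, 1.
From 0 via ϵ: add 2, 3.
From 2 via ϵ: add 11.
ϵ-closure = {0, 1, 2, 3, 7, 10, 11}, which has 7 states.

7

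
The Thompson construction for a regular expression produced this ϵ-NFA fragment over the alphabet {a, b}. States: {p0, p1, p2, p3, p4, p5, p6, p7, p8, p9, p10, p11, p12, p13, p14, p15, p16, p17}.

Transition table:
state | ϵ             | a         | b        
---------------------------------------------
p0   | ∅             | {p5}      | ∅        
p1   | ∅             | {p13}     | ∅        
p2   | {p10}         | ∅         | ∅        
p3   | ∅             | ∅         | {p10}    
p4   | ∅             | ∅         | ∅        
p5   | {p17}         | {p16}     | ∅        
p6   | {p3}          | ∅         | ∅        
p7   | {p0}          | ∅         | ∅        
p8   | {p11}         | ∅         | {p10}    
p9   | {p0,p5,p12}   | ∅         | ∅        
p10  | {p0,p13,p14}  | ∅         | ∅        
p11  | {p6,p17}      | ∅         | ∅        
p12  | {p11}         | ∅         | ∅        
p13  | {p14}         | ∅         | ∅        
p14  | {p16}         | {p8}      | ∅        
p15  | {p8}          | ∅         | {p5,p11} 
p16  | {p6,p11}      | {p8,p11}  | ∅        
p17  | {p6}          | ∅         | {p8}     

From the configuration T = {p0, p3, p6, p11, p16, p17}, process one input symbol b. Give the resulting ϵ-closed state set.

p3 on b → {p10}.
p17 on b → {p8}.
No b-transition from p0, p6, p11, p16.
Union after reading b: {p8, p10}.
Now take the ϵ-closure:
From p8 via ϵ: add p11.
From p10 via ϵ: add p0, p13, p14.
From p11 via ϵ: add p6, p17.
From p14 via ϵ: add p16.
From p6 via ϵ: add p3.
No new states can be added; the closed set is {p0, p3, p6, p8, p10, p11, p13, p14, p16, p17}.

{p0, p3, p6, p8, p10, p11, p13, p14, p16, p17}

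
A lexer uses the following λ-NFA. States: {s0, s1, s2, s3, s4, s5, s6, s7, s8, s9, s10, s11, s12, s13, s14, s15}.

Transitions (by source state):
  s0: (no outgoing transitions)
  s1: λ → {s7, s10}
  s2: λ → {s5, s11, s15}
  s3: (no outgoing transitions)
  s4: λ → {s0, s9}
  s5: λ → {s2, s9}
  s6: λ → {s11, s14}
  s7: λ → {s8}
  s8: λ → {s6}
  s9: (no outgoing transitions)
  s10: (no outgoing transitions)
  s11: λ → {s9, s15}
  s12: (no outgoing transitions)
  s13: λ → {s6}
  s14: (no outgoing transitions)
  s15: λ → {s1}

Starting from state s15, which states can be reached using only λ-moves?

{s1, s6, s7, s8, s9, s10, s11, s14, s15}

Start with {s15}.
From s15 via λ: add s1.
From s1 via λ: add s7, s10.
From s7 via λ: add s8.
From s8 via λ: add s6.
From s6 via λ: add s11, s14.
From s11 via λ: add s9.
No new states can be added; the closed set is {s1, s6, s7, s8, s9, s10, s11, s14, s15}.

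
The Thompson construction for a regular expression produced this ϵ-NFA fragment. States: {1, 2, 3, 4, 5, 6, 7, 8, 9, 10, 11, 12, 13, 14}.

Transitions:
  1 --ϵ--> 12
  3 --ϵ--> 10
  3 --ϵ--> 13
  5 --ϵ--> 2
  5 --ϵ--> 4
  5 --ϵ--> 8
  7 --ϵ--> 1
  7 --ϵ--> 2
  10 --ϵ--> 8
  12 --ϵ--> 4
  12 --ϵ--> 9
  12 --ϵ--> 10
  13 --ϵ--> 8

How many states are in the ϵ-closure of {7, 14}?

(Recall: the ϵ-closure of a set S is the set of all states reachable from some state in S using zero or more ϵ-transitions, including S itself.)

Start with {7, 14}.
From 7 via ϵ: add 1, 2.
From 1 via ϵ: add 12.
From 12 via ϵ: add 4, 9, 10.
From 10 via ϵ: add 8.
ϵ-closure = {1, 2, 4, 7, 8, 9, 10, 12, 14}, which has 9 states.

9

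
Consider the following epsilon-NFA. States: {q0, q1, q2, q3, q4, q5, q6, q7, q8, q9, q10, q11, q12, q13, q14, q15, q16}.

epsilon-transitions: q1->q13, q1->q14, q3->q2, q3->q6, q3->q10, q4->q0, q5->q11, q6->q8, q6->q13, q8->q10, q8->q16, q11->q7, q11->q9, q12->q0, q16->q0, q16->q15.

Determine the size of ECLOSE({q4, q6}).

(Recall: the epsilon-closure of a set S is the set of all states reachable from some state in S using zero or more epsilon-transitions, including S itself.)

8

Start with {q4, q6}.
From q4 via epsilon: add q0.
From q6 via epsilon: add q8, q13.
From q8 via epsilon: add q10, q16.
From q16 via epsilon: add q15.
epsilon-closure = {q0, q4, q6, q8, q10, q13, q15, q16}, which has 8 states.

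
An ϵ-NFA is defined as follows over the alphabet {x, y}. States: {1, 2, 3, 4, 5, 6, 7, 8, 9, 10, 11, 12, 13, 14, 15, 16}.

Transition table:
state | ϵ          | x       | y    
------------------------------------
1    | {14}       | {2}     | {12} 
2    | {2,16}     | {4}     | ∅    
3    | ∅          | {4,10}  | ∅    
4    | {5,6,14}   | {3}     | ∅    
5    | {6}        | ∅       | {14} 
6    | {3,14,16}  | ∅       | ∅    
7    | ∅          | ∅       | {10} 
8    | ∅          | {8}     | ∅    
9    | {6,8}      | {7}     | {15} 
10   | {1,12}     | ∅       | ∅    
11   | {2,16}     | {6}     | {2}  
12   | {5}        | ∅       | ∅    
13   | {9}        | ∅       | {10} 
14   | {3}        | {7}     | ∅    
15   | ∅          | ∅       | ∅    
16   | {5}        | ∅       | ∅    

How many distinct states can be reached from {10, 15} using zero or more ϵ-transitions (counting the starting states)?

9

Start with {10, 15}.
From 10 via ϵ: add 1, 12.
From 1 via ϵ: add 14.
From 12 via ϵ: add 5.
From 5 via ϵ: add 6.
From 14 via ϵ: add 3.
From 6 via ϵ: add 16.
ϵ-closure = {1, 3, 5, 6, 10, 12, 14, 15, 16}, which has 9 states.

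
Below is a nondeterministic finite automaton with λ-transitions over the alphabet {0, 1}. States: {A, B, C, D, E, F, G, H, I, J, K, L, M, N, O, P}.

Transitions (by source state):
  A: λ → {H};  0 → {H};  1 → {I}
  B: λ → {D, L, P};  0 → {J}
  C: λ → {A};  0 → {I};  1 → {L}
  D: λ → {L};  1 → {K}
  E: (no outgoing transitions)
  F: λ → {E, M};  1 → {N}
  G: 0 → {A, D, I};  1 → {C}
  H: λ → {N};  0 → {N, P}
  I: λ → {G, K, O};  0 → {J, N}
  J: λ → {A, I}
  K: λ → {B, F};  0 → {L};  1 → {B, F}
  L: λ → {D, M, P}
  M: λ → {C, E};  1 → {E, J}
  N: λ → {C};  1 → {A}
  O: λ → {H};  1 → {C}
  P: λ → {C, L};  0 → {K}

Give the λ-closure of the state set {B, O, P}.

{A, B, C, D, E, H, L, M, N, O, P}

Start with {B, O, P}.
From B via λ: add D, L.
From O via λ: add H.
From P via λ: add C.
From C via λ: add A.
From H via λ: add N.
From L via λ: add M.
From M via λ: add E.
No new states can be added; the closed set is {A, B, C, D, E, H, L, M, N, O, P}.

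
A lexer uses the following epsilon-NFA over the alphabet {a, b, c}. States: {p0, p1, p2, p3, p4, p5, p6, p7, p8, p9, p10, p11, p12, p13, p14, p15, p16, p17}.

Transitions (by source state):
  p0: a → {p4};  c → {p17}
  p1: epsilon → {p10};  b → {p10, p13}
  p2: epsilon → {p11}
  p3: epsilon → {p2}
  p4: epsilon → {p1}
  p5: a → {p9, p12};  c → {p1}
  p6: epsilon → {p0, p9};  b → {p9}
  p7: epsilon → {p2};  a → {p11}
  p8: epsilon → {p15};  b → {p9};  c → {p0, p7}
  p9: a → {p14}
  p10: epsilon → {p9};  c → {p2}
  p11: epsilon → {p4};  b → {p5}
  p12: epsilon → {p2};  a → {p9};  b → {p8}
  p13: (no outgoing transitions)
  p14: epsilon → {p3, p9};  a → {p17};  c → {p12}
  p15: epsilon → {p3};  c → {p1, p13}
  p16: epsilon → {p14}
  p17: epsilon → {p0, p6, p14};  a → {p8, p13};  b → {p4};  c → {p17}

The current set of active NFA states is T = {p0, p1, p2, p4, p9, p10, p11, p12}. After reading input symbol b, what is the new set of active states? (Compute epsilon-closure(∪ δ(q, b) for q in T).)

{p1, p2, p3, p4, p5, p8, p9, p10, p11, p13, p15}

p1 on b → {p10, p13}.
p11 on b → {p5}.
p12 on b → {p8}.
No b-transition from p0, p2, p4, p9, p10.
Union after reading b: {p5, p8, p10, p13}.
Now take the epsilon-closure:
From p8 via epsilon: add p15.
From p10 via epsilon: add p9.
From p15 via epsilon: add p3.
From p3 via epsilon: add p2.
From p2 via epsilon: add p11.
From p11 via epsilon: add p4.
From p4 via epsilon: add p1.
No new states can be added; the closed set is {p1, p2, p3, p4, p5, p8, p9, p10, p11, p13, p15}.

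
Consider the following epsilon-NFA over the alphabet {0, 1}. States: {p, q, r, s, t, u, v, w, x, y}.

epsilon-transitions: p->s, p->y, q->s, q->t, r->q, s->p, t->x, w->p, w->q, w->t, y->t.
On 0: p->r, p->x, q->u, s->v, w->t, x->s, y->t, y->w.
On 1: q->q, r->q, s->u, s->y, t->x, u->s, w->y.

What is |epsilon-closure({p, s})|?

5

Start with {p, s}.
From p via epsilon: add y.
From y via epsilon: add t.
From t via epsilon: add x.
epsilon-closure = {p, s, t, x, y}, which has 5 states.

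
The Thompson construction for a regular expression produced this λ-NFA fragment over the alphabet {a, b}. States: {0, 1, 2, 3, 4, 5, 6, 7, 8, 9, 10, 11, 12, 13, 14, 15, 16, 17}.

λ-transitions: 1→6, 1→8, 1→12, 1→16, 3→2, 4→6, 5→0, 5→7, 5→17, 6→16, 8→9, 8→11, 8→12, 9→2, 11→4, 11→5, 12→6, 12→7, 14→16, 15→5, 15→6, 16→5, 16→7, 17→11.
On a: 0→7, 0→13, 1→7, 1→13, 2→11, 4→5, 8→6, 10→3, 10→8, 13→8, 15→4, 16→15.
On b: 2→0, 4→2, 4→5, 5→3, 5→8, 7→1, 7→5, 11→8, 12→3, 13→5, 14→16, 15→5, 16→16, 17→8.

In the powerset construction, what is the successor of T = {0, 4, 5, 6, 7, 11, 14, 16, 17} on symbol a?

0 on a → {7, 13}.
4 on a → {5}.
16 on a → {15}.
No a-transition from 5, 6, 7, 11, 14, 17.
Union after reading a: {5, 7, 13, 15}.
Now take the λ-closure:
From 5 via λ: add 0, 17.
From 15 via λ: add 6.
From 6 via λ: add 16.
From 17 via λ: add 11.
From 11 via λ: add 4.
No new states can be added; the closed set is {0, 4, 5, 6, 7, 11, 13, 15, 16, 17}.

{0, 4, 5, 6, 7, 11, 13, 15, 16, 17}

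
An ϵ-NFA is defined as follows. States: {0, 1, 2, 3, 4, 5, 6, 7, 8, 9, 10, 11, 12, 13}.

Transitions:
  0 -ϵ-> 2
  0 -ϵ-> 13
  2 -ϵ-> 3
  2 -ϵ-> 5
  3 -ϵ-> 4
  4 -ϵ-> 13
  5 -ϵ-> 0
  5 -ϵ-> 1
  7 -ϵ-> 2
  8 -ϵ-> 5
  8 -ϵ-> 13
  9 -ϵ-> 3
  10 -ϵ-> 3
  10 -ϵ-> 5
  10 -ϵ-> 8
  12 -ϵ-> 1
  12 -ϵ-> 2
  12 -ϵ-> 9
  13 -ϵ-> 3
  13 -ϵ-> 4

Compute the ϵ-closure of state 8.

Start with {8}.
From 8 via ϵ: add 5, 13.
From 5 via ϵ: add 0, 1.
From 13 via ϵ: add 3, 4.
From 0 via ϵ: add 2.
No new states can be added; the closed set is {0, 1, 2, 3, 4, 5, 8, 13}.

{0, 1, 2, 3, 4, 5, 8, 13}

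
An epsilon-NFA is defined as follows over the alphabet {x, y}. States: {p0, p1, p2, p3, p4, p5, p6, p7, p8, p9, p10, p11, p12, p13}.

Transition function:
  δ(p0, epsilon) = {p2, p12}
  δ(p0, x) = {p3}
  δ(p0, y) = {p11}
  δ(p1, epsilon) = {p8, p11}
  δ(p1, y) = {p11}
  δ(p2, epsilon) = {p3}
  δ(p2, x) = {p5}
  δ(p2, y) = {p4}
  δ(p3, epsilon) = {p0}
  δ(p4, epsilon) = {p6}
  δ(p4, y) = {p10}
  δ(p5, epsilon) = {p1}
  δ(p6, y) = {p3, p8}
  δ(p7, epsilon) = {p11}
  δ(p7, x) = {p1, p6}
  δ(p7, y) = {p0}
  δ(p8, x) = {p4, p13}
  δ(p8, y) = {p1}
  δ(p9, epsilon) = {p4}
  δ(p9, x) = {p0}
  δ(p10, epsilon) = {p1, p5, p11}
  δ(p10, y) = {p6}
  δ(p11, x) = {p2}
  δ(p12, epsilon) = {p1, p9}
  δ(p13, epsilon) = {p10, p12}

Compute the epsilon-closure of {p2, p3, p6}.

{p0, p1, p2, p3, p4, p6, p8, p9, p11, p12}

Start with {p2, p3, p6}.
From p3 via epsilon: add p0.
From p0 via epsilon: add p12.
From p12 via epsilon: add p1, p9.
From p1 via epsilon: add p8, p11.
From p9 via epsilon: add p4.
No new states can be added; the closed set is {p0, p1, p2, p3, p4, p6, p8, p9, p11, p12}.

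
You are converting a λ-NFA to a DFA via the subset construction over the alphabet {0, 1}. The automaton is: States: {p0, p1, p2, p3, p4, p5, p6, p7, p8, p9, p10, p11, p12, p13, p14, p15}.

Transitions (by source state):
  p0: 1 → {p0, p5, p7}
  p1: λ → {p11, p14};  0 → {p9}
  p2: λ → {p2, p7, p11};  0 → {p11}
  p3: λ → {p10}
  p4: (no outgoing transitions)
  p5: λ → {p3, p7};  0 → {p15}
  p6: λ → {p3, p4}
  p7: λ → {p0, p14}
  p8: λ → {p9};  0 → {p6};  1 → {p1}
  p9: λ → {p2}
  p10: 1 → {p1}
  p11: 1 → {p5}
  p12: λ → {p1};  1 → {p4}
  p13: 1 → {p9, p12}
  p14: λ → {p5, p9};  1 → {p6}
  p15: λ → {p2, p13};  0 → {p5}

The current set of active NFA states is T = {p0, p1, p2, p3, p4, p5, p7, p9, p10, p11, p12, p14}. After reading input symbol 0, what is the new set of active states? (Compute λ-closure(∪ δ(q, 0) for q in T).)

{p0, p2, p3, p5, p7, p9, p10, p11, p13, p14, p15}

p1 on 0 → {p9}.
p2 on 0 → {p11}.
p5 on 0 → {p15}.
No 0-transition from p0, p3, p4, p7, p9, p10, p11, p12, p14.
Union after reading 0: {p9, p11, p15}.
Now take the λ-closure:
From p9 via λ: add p2.
From p15 via λ: add p13.
From p2 via λ: add p7.
From p7 via λ: add p0, p14.
From p14 via λ: add p5.
From p5 via λ: add p3.
From p3 via λ: add p10.
No new states can be added; the closed set is {p0, p2, p3, p5, p7, p9, p10, p11, p13, p14, p15}.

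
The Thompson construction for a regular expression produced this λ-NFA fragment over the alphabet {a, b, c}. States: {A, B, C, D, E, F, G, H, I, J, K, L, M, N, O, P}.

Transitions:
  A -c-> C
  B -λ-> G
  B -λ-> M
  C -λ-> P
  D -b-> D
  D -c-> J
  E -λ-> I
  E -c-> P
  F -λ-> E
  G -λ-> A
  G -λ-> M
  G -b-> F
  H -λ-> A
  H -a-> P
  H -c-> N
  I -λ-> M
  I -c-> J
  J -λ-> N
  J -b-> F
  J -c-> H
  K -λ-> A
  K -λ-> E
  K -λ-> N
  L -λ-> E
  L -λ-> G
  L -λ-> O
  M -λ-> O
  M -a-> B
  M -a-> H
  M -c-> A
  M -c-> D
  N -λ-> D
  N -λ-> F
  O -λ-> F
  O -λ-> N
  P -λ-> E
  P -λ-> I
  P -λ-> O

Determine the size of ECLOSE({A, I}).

8

Start with {A, I}.
From I via λ: add M.
From M via λ: add O.
From O via λ: add F, N.
From F via λ: add E.
From N via λ: add D.
λ-closure = {A, D, E, F, I, M, N, O}, which has 8 states.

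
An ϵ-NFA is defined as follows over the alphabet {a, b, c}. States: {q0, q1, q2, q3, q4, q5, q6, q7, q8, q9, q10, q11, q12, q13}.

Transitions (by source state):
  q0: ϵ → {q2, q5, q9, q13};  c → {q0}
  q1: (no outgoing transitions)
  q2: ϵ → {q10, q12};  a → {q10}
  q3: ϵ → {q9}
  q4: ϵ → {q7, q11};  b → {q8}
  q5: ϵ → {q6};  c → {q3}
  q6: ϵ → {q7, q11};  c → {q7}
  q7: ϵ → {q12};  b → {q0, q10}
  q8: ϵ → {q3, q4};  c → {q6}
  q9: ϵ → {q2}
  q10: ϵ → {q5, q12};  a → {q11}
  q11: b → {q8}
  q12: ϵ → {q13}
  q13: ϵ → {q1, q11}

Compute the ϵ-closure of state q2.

{q1, q2, q5, q6, q7, q10, q11, q12, q13}

Start with {q2}.
From q2 via ϵ: add q10, q12.
From q10 via ϵ: add q5.
From q12 via ϵ: add q13.
From q5 via ϵ: add q6.
From q13 via ϵ: add q1, q11.
From q6 via ϵ: add q7.
No new states can be added; the closed set is {q1, q2, q5, q6, q7, q10, q11, q12, q13}.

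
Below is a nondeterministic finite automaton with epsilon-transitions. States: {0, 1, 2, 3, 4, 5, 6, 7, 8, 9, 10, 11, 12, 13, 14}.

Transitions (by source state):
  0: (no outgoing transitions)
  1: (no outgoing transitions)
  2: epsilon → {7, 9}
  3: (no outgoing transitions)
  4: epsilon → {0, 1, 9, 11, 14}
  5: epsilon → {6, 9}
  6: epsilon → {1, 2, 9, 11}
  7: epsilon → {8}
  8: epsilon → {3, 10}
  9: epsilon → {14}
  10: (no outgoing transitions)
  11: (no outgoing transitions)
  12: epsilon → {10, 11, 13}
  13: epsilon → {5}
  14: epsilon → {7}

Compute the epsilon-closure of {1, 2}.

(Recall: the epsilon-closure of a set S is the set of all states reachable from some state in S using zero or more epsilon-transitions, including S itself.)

Start with {1, 2}.
From 2 via epsilon: add 7, 9.
From 7 via epsilon: add 8.
From 9 via epsilon: add 14.
From 8 via epsilon: add 3, 10.
No new states can be added; the closed set is {1, 2, 3, 7, 8, 9, 10, 14}.

{1, 2, 3, 7, 8, 9, 10, 14}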